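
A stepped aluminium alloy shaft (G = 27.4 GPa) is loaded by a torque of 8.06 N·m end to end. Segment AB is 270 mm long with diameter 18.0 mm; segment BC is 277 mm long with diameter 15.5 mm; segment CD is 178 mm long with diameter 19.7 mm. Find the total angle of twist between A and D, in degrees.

1.47°

J_AB = π(0.0180)⁴/32 = 1.03×10^-8 m⁴; J_BC = π(0.0155)⁴/32 = 5.67×10^-9 m⁴; J_CD = π(0.0197)⁴/32 = 1.48×10^-8 m⁴.
θ = (T/G)·Σ L_i/J_i = (8.060/27.4×10⁹)·(0.270/1.03×10^-8 + 0.277/5.67×10^-9 + 0.178/1.48×10^-8) = 0.02563 rad.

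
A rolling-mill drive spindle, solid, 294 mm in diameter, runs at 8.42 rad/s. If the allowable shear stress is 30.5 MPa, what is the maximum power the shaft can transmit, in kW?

1280 kW

J = πd⁴/32 = π(0.294)⁴/32 = 7.335×10^-4 m⁴.
T_max = τ_allow·J/r = 3.05×10^7 × 7.335×10^-4 / 0.147 = 152200 N·m.
ω = 8.42 rad/s, so P_max = T_max·ω = 1.281×10^6 W.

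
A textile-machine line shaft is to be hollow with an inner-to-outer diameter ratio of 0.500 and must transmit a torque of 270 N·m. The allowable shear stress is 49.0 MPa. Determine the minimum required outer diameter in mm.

For a hollow shaft with d_i/d_o = 0.500: τ_max = 16T/(π d_o³ (1−k⁴)), so d_o = [16T/(π τ_allow (1−k⁴))]^(1/3) = [16·270.0/(π·4.90×10^7·0.9375)]^(1/3) = 0.03105 m.

31.0 mm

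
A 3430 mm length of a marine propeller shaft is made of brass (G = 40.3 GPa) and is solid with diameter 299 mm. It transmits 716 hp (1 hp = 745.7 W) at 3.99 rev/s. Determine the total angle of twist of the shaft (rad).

ω = 2π·3.99 = 25.07 rad/s, so T = P/ω = 716×745.7 / 25.07 = 21300 N·m.
J = πd⁴/32 = π(0.299)⁴/32 = 7.847×10^-4 m⁴.
θ = T·L/(G·J) = 21300 × 3.43 / (40.3×10⁹ × 7.847×10^-4) = 2.310×10^-3 rad.

0.00231 rad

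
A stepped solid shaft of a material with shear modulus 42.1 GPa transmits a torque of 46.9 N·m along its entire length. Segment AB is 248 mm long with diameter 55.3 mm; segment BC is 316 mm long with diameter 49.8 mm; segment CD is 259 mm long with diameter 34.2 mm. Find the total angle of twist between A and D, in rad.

0.00303 rad

J_AB = π(0.0553)⁴/32 = 9.18×10^-7 m⁴; J_BC = π(0.0498)⁴/32 = 6.04×10^-7 m⁴; J_CD = π(0.0342)⁴/32 = 1.34×10^-7 m⁴.
θ = (T/G)·Σ L_i/J_i = (46.90/42.1×10⁹)·(0.248/9.18×10^-7 + 0.316/6.04×10^-7 + 0.259/1.34×10^-7) = 3.032×10^-3 rad.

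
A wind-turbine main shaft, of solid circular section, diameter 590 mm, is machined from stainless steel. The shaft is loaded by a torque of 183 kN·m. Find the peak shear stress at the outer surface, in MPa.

4.54 MPa

J = πd⁴/32 = π(0.590)⁴/32 = 0.01190 m⁴.
τ_max = T·r/J = 183000 × 0.295 / 0.01190 = 4.538×10^6 Pa.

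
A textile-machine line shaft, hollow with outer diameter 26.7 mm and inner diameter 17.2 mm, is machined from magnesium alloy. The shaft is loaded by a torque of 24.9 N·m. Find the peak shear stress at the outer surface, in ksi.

1.17 ksi

J = π(d_o⁴ − d_i⁴)/32 = π(0.0267⁴ − 0.0172⁴)/32 = 4.130×10^-8 m⁴.
τ_max = T·r/J = 24.90 × 0.0133 / 4.130×10^-8 = 8.049×10^6 Pa.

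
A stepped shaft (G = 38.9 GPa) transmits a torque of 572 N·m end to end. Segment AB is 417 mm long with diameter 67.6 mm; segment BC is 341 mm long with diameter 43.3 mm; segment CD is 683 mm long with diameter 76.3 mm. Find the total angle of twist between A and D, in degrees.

1.18°

J_AB = π(0.0676)⁴/32 = 2.05×10^-6 m⁴; J_BC = π(0.0433)⁴/32 = 3.45×10^-7 m⁴; J_CD = π(0.0763)⁴/32 = 3.33×10^-6 m⁴.
θ = (T/G)·Σ L_i/J_i = (572.0/38.9×10⁹)·(0.417/2.05×10^-6 + 0.341/3.45×10^-7 + 0.683/3.33×10^-6) = 0.02054 rad.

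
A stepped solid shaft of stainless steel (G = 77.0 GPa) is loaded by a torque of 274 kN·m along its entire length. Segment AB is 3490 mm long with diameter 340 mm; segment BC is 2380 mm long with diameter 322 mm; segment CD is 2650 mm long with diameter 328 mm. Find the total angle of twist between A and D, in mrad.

J_AB = π(0.340)⁴/32 = 1.31×10^-3 m⁴; J_BC = π(0.322)⁴/32 = 1.06×10^-3 m⁴; J_CD = π(0.328)⁴/32 = 1.14×10^-3 m⁴.
θ = (T/G)·Σ L_i/J_i = (274000/77.0×10⁹)·(3.49/1.31×10^-3 + 2.38/1.06×10^-3 + 2.65/1.14×10^-3) = 0.02579 rad.

25.8 mrad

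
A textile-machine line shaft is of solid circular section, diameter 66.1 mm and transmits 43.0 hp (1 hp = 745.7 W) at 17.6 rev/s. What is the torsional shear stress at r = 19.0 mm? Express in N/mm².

2.94 N/mm²

ω = 2π·17.6 = 110.6 rad/s, so T = P/ω = 43.0×745.7 / 110.6 = 290.0 N·m.
J = πd⁴/32 = π(0.0661)⁴/32 = 1.874×10^-6 m⁴.
Shear stress varies linearly with radius: τ = T·r/J = 290.0 × 0.0190 / 1.874×10^-6 = 2.940×10^6 Pa.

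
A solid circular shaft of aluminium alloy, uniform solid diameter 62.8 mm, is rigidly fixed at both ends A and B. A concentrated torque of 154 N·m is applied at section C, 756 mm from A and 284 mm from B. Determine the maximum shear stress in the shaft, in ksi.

0.334 ksi

With uniform GJ and both ends fixed, compatibility θ_AC = θ_CB gives T_A·a = T_B·b, together with T_A + T_B = T₀.
T_A = T₀·b/(a+b) = 154.0·284/1040 = 42.05 N·m; T_B = 111.9 N·m.
τ in each portion: τ_AC = 8.65×10^5 Pa, τ_CB = 2.30×10^6 Pa; maximum is in CB.
τ_max = T_CB·r/J = 111.9·0.0314/1.53×10^-6 = 2.302×10^6 Pa.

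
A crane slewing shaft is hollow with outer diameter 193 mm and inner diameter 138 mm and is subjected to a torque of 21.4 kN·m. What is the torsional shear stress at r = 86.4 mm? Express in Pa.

J = π(d_o⁴ − d_i⁴)/32 = π(0.193⁴ − 0.138⁴)/32 = 1.006×10^-4 m⁴.
Shear stress varies linearly with radius: τ = T·r/J = 21400 × 0.0864 / 1.006×10^-4 = 1.838×10^7 Pa.

1.84e7 Pa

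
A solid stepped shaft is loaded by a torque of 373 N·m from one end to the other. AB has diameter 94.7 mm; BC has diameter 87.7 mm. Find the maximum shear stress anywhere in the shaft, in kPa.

2820 kPa

Under the same torque, τ_max = 16T/(πd³) is largest where d is smallest — segment BC (d = 87.7 mm).
τ_max = 16·373.0/(π·(0.0877)³) = 2.816×10^6 Pa.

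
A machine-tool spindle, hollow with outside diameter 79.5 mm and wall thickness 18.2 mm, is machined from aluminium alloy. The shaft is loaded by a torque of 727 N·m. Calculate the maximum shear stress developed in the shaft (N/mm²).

8.07 N/mm²

J = π(d_o⁴ − d_i⁴)/32 = π(0.0795⁴ − 0.0431⁴)/32 = 3.583×10^-6 m⁴.
τ_max = T·r/J = 727.0 × 0.0398 / 3.583×10^-6 = 8.066×10^6 Pa.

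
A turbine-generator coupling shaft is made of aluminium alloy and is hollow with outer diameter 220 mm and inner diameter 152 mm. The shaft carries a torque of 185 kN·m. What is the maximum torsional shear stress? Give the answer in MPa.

115 MPa

J = π(d_o⁴ − d_i⁴)/32 = π(0.220⁴ − 0.152⁴)/32 = 1.776×10^-4 m⁴.
τ_max = T·r/J = 185000 × 0.110 / 1.776×10^-4 = 1.146×10^8 Pa.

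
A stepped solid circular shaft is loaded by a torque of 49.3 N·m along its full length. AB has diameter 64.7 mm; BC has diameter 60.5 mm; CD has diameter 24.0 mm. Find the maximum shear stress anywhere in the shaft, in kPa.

Under the same torque, τ_max = 16T/(πd³) is largest where d is smallest — segment CD (d = 24.0 mm).
τ_max = 16·49.30/(π·(0.0240)³) = 1.816×10^7 Pa.

18200 kPa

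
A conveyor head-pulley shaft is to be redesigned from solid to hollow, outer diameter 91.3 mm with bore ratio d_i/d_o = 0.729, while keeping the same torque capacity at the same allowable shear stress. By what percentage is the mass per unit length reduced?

Equal τ_max and T ⇒ the solid shaft needs d_s³ = d_o³(1−k⁴), so d_s = 91.3·(1−0.729⁴)^(1/3) = 81.74 mm.
Area ratio A_h/A_s = d_o²(1−k²)/d_s² = (1−k²)/(1−k⁴)^(2/3) = 0.5846.
Mass saving = 1 − 0.5846 = 41.5 %.

41.5 %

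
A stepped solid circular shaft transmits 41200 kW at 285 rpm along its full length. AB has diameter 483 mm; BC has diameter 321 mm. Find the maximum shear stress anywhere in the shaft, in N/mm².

ω = 2π·285/60 = 29.85 rad/s, so T = P/ω = 41200×10³ / 29.85 = 1.380e6 N·m.
Under the same torque, τ_max = 16T/(πd³) is largest where d is smallest — segment BC (d = 321 mm).
τ_max = 16·1.380e6/(π·(0.321)³) = 2.126×10^8 Pa.

213 N/mm²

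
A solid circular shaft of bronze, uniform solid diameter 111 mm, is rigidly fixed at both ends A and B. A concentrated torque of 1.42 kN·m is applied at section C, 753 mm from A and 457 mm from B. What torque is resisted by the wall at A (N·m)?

536 N·m

With uniform GJ and both ends fixed, compatibility θ_AC = θ_CB gives T_A·a = T_B·b, together with T_A + T_B = T₀.
T_A = T₀·b/(a+b) = 1420·457/1210 = 536.3 N·m; T_B = 883.7 N·m.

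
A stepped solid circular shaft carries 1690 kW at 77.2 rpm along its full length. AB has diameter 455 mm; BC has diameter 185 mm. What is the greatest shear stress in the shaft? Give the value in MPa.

ω = 2π·77.2/60 = 8.084 rad/s, so T = P/ω = 1690×10³ / 8.084 = 209000 N·m.
Under the same torque, τ_max = 16T/(πd³) is largest where d is smallest — segment BC (d = 185 mm).
τ_max = 16·209000/(π·(0.185)³) = 1.681×10^8 Pa.

168 MPa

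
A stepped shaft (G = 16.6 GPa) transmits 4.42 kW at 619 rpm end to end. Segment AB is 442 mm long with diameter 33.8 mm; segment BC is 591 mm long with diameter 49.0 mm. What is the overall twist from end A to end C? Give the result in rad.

ω = 2π·619/60 = 64.82 rad/s, so T = P/ω = 4.42×10³ / 64.82 = 68.19 N·m.
J_AB = π(0.0338)⁴/32 = 1.28×10^-7 m⁴; J_BC = π(0.0490)⁴/32 = 5.66×10^-7 m⁴.
θ = (T/G)·Σ L_i/J_i = (68.19/16.6×10⁹)·(0.442/1.28×10^-7 + 0.591/5.66×10^-7) = 0.01846 rad.

0.0185 rad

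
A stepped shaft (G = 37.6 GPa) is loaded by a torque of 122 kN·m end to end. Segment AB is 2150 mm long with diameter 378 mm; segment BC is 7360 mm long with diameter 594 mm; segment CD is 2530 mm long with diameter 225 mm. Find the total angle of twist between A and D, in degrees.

2.18°

J_AB = π(0.378)⁴/32 = 2.00×10^-3 m⁴; J_BC = π(0.594)⁴/32 = 0.0122 m⁴; J_CD = π(0.225)⁴/32 = 2.52×10^-4 m⁴.
θ = (T/G)·Σ L_i/J_i = (122000/37.6×10⁹)·(2.15/2.00×10^-3 + 7.36/0.0122 + 2.53/2.52×10^-4) = 0.03806 rad.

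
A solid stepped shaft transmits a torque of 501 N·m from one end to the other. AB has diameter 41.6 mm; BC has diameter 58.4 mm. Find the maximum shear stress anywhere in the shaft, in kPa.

35400 kPa

Under the same torque, τ_max = 16T/(πd³) is largest where d is smallest — segment AB (d = 41.6 mm).
τ_max = 16·501.0/(π·(0.0416)³) = 3.544×10^7 Pa.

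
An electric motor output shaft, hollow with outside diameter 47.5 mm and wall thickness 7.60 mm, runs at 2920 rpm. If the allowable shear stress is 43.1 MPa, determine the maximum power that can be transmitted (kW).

218 kW

J = π(d_o⁴ − d_i⁴)/32 = π(0.0475⁴ − 0.0323⁴)/32 = 3.929×10^-7 m⁴.
T_max = τ_allow·J/r = 4.31×10^7 × 3.929×10^-7 / 0.0238 = 713.0 N·m.
ω = 2π·2920/60 = 305.8 rad/s, so P_max = T_max·ω = 2.180×10^5 W.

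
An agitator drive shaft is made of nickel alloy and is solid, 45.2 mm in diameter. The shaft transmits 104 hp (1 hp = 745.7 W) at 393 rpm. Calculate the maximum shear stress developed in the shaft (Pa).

ω = 2π·393/60 = 41.15 rad/s, so T = P/ω = 104×745.7 / 41.15 = 1884 N·m.
J = πd⁴/32 = π(0.0452)⁴/32 = 4.098×10^-7 m⁴.
τ_max = T·r/J = 1884 × 0.0226 / 4.098×10^-7 = 1.039×10^8 Pa.

1.04e8 Pa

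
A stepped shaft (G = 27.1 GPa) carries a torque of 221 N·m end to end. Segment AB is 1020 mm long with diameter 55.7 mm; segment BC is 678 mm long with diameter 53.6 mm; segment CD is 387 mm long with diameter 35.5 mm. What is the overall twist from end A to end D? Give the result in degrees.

2.05°

J_AB = π(0.0557)⁴/32 = 9.45×10^-7 m⁴; J_BC = π(0.0536)⁴/32 = 8.10×10^-7 m⁴; J_CD = π(0.0355)⁴/32 = 1.56×10^-7 m⁴.
θ = (T/G)·Σ L_i/J_i = (221.0/27.1×10⁹)·(1.02/9.45×10^-7 + 0.678/8.10×10^-7 + 0.387/1.56×10^-7) = 0.03587 rad.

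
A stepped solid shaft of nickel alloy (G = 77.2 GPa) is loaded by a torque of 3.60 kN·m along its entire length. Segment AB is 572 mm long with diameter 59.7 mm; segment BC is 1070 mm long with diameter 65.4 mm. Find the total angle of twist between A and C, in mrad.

49.2 mrad

J_AB = π(0.0597)⁴/32 = 1.25×10^-6 m⁴; J_BC = π(0.0654)⁴/32 = 1.80×10^-6 m⁴.
θ = (T/G)·Σ L_i/J_i = (3600/77.2×10⁹)·(0.572/1.25×10^-6 + 1.07/1.80×10^-6) = 0.04917 rad.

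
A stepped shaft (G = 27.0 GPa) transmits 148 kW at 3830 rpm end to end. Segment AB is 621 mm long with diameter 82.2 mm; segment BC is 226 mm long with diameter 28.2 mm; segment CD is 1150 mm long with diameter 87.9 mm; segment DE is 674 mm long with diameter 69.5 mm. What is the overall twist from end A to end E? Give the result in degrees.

ω = 2π·3830/60 = 401.1 rad/s, so T = P/ω = 148×10³ / 401.1 = 369.0 N·m.
J_AB = π(0.0822)⁴/32 = 4.48×10^-6 m⁴; J_BC = π(0.0282)⁴/32 = 6.21×10^-8 m⁴; J_CD = π(0.0879)⁴/32 = 5.86×10^-6 m⁴; J_DE = π(0.0695)⁴/32 = 2.29×10^-6 m⁴.
θ = (T/G)·Σ L_i/J_i = (369.0/27.0×10⁹)·(0.621/4.48×10^-6 + 0.226/6.21×10^-8 + 1.15/5.86×10^-6 + 0.674/2.29×10^-6) = 0.05835 rad.

3.34°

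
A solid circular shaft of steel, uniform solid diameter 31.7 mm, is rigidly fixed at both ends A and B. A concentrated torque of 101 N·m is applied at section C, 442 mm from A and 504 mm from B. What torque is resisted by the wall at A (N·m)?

53.8 N·m

With uniform GJ and both ends fixed, compatibility θ_AC = θ_CB gives T_A·a = T_B·b, together with T_A + T_B = T₀.
T_A = T₀·b/(a+b) = 101.0·504/946.0 = 53.81 N·m; T_B = 47.19 N·m.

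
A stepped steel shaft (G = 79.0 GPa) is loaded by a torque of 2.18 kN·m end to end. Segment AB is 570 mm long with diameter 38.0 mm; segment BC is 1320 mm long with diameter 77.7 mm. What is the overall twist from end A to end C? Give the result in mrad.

87.0 mrad

J_AB = π(0.0380)⁴/32 = 2.05×10^-7 m⁴; J_BC = π(0.0777)⁴/32 = 3.58×10^-6 m⁴.
θ = (T/G)·Σ L_i/J_i = (2180/79.0×10⁹)·(0.570/2.05×10^-7 + 1.32/3.58×10^-6) = 0.08702 rad.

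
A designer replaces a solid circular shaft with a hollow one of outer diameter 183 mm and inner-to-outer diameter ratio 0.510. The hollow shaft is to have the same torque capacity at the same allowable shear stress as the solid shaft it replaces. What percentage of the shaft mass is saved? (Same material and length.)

Equal τ_max and T ⇒ the solid shaft needs d_s³ = d_o³(1−k⁴), so d_s = 183·(1−0.510⁴)^(1/3) = 178.8 mm.
Area ratio A_h/A_s = d_o²(1−k²)/d_s² = (1−k²)/(1−k⁴)^(2/3) = 0.7753.
Mass saving = 1 − 0.7753 = 22.5 %.

22.5 %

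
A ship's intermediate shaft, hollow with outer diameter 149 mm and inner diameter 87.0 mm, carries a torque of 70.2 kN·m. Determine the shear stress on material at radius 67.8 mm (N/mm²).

J = π(d_o⁴ − d_i⁴)/32 = π(0.149⁴ − 0.0870⁴)/32 = 4.276×10^-5 m⁴.
Shear stress varies linearly with radius: τ = T·r/J = 70200 × 0.0678 / 4.276×10^-5 = 1.113×10^8 Pa.

111 N/mm²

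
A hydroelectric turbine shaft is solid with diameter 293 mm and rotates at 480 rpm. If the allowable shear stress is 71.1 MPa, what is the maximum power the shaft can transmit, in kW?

J = πd⁴/32 = π(0.293)⁴/32 = 7.236×10^-4 m⁴.
T_max = τ_allow·J/r = 7.11×10^7 × 7.236×10^-4 / 0.146 = 351200 N·m.
ω = 2π·480/60 = 50.27 rad/s, so P_max = T_max·ω = 1.765×10^7 W.

17700 kW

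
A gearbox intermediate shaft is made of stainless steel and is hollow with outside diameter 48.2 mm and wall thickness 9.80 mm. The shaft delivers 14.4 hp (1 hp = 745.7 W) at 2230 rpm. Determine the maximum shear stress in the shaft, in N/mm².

2.39 N/mm²

ω = 2π·2230/60 = 233.5 rad/s, so T = P/ω = 14.4×745.7 / 233.5 = 45.98 N·m.
J = π(d_o⁴ − d_i⁴)/32 = π(0.0482⁴ − 0.0286⁴)/32 = 4.642×10^-7 m⁴.
τ_max = T·r/J = 45.98 × 0.0241 / 4.642×10^-7 = 2.387×10^6 Pa.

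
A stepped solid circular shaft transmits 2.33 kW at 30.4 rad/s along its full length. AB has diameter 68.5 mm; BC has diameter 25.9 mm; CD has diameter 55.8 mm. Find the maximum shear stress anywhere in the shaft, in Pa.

ω = 30.4 rad/s, so T = P/ω = 2.33×10³ / 30.40 = 76.64 N·m.
Under the same torque, τ_max = 16T/(πd³) is largest where d is smallest — segment BC (d = 25.9 mm).
τ_max = 16·76.64/(π·(0.0259)³) = 2.247×10^7 Pa.

2.25e7 Pa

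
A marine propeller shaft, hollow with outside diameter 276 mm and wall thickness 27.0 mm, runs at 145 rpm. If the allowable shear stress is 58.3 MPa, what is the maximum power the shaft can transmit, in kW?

J = π(d_o⁴ − d_i⁴)/32 = π(0.276⁴ − 0.222⁴)/32 = 3.312×10^-4 m⁴.
T_max = τ_allow·J/r = 5.83×10^7 × 3.312×10^-4 / 0.138 = 139900 N·m.
ω = 2π·145/60 = 15.18 rad/s, so P_max = T_max·ω = 2.125×10^6 W.

2120 kW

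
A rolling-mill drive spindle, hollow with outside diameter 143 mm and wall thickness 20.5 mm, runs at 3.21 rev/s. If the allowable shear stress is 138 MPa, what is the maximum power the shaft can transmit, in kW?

1180 kW

J = π(d_o⁴ − d_i⁴)/32 = π(0.143⁴ − 0.102⁴)/32 = 3.043×10^-5 m⁴.
T_max = τ_allow·J/r = 1.38×10^8 × 3.043×10^-5 / 0.0715 = 58720 N·m.
ω = 2π·3.21 = 20.17 rad/s, so P_max = T_max·ω = 1.184×10^6 W.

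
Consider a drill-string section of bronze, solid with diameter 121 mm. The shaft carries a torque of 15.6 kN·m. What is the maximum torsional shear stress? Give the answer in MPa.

44.8 MPa

J = πd⁴/32 = π(0.121)⁴/32 = 2.104×10^-5 m⁴.
τ_max = T·r/J = 15600 × 0.0605 / 2.104×10^-5 = 4.485×10^7 Pa.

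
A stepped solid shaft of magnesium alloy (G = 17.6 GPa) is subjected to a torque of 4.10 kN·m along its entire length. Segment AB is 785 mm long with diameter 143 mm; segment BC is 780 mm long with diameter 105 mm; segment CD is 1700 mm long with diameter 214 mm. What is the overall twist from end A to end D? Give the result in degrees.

1.24°

J_AB = π(0.143)⁴/32 = 4.11×10^-5 m⁴; J_BC = π(0.105)⁴/32 = 1.19×10^-5 m⁴; J_CD = π(0.214)⁴/32 = 2.06×10^-4 m⁴.
θ = (T/G)·Σ L_i/J_i = (4100/17.6×10⁹)·(0.785/4.11×10^-5 + 0.780/1.19×10^-5 + 1.70/2.06×10^-4) = 0.02160 rad.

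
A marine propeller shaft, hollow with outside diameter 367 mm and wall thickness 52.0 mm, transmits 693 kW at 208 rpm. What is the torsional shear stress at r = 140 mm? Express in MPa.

ω = 2π·208/60 = 21.78 rad/s, so T = P/ω = 693×10³ / 21.78 = 31820 N·m.
J = π(d_o⁴ − d_i⁴)/32 = π(0.367⁴ − 0.263⁴)/32 = 1.311×10^-3 m⁴.
Shear stress varies linearly with radius: τ = T·r/J = 31820 × 0.140 / 1.311×10^-3 = 3.397×10^6 Pa.

3.40 MPa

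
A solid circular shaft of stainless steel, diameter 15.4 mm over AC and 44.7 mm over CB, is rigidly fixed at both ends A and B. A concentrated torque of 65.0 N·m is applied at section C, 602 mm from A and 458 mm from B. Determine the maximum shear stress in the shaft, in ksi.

0.532 ksi

Compatibility: T_A·a/J_AC = T_B·b/J_CB with T_A + T_B = T₀.
J_AC = 5.52×10^-9 m⁴, J_CB = 3.92×10^-7 m⁴, so T_A = T₀·(J_AC/a)/((J_AC/a)+(J_CB/b)) = 0.6893 N·m, T_B = 64.31 N·m.
τ in each portion: τ_AC = 9.61×10^5 Pa, τ_CB = 3.67×10^6 Pa; maximum is in CB.
τ_max = T_CB·r/J = 64.31·0.0224/3.92×10^-7 = 3.667×10^6 Pa.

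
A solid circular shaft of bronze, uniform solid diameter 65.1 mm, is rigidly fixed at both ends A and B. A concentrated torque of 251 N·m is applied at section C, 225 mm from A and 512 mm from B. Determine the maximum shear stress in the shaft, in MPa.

3.22 MPa

With uniform GJ and both ends fixed, compatibility θ_AC = θ_CB gives T_A·a = T_B·b, together with T_A + T_B = T₀.
T_A = T₀·b/(a+b) = 251.0·512/737.0 = 174.4 N·m; T_B = 76.63 N·m.
τ in each portion: τ_AC = 3.22×10^6 Pa, τ_CB = 1.41×10^6 Pa; maximum is in AC.
τ_max = T_AC·r/J = 174.4·0.0325/1.76×10^-6 = 3.219×10^6 Pa.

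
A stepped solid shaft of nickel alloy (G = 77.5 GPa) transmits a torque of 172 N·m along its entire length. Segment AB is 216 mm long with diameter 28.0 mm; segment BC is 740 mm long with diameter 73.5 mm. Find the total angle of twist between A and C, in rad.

J_AB = π(0.0280)⁴/32 = 6.03×10^-8 m⁴; J_BC = π(0.0735)⁴/32 = 2.87×10^-6 m⁴.
θ = (T/G)·Σ L_i/J_i = (172.0/77.5×10⁹)·(0.216/6.03×10^-8 + 0.740/2.87×10^-6) = 8.517×10^-3 rad.

0.00852 rad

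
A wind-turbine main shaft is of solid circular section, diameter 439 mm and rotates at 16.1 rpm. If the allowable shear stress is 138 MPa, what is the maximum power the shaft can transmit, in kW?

3870 kW

J = πd⁴/32 = π(0.439)⁴/32 = 3.646×10^-3 m⁴.
T_max = τ_allow·J/r = 1.38×10^8 × 3.646×10^-3 / 0.220 = 2.292e6 N·m.
ω = 2π·16.1/60 = 1.686 rad/s, so P_max = T_max·ω = 3.865×10^6 W.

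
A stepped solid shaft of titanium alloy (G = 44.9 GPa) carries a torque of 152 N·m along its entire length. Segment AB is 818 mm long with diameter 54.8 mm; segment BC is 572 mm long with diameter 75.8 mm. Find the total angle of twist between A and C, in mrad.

J_AB = π(0.0548)⁴/32 = 8.85×10^-7 m⁴; J_BC = π(0.0758)⁴/32 = 3.24×10^-6 m⁴.
θ = (T/G)·Σ L_i/J_i = (152.0/44.9×10⁹)·(0.818/8.85×10^-7 + 0.572/3.24×10^-6) = 3.725×10^-3 rad.

3.73 mrad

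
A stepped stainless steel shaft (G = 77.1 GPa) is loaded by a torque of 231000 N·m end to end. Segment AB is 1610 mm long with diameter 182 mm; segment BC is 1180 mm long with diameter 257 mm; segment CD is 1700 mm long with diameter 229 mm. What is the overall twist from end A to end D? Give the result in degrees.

4.12°

J_AB = π(0.182)⁴/32 = 1.08×10^-4 m⁴; J_BC = π(0.257)⁴/32 = 4.28×10^-4 m⁴; J_CD = π(0.229)⁴/32 = 2.70×10^-4 m⁴.
θ = (T/G)·Σ L_i/J_i = (231000/77.1×10⁹)·(1.61/1.08×10^-4 + 1.18/4.28×10^-4 + 1.70/2.70×10^-4) = 0.07190 rad.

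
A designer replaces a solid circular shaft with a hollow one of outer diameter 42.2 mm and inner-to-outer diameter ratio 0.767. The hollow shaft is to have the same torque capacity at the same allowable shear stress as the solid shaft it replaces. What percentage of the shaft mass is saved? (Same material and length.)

45.4 %

Equal τ_max and T ⇒ the solid shaft needs d_s³ = d_o³(1−k⁴), so d_s = 42.2·(1−0.767⁴)^(1/3) = 36.63 mm.
Area ratio A_h/A_s = d_o²(1−k²)/d_s² = (1−k²)/(1−k⁴)^(2/3) = 0.5465.
Mass saving = 1 − 0.5465 = 45.4 %.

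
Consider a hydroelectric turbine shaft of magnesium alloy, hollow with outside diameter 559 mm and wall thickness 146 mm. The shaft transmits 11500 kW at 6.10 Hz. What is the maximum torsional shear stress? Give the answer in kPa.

9230 kPa

ω = 2π·6.10 = 38.33 rad/s, so T = P/ω = 11500×10³ / 38.33 = 300000 N·m.
J = π(d_o⁴ − d_i⁴)/32 = π(0.559⁴ − 0.267⁴)/32 = 9.087×10^-3 m⁴.
τ_max = T·r/J = 300000 × 0.280 / 9.087×10^-3 = 9.229×10^6 Pa.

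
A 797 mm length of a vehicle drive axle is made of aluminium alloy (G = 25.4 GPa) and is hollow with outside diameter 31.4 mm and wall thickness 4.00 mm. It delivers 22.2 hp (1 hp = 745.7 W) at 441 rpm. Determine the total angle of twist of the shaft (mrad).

ω = 2π·441/60 = 46.18 rad/s, so T = P/ω = 22.2×745.7 / 46.18 = 358.5 N·m.
J = π(d_o⁴ − d_i⁴)/32 = π(0.0314⁴ − 0.0234⁴)/32 = 6.600×10^-8 m⁴.
θ = T·L/(G·J) = 358.5 × 0.797 / (25.4×10⁹ × 6.600×10^-8) = 0.1704 rad.

170 mrad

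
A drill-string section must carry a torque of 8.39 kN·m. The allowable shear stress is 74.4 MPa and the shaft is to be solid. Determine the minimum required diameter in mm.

83.1 mm

For a solid shaft τ_max = 16T/(πd³), so d = (16T/(π τ_allow))^(1/3) = (16·8390/(π·7.44×10^7))^(1/3) = 0.08312 m.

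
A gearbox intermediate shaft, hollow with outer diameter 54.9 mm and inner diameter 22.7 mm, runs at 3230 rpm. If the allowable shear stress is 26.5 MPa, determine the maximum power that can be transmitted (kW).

J = π(d_o⁴ − d_i⁴)/32 = π(0.0549⁴ − 0.0227⁴)/32 = 8.658×10^-7 m⁴.
T_max = τ_allow·J/r = 2.65×10^7 × 8.658×10^-7 / 0.0274 = 835.8 N·m.
ω = 2π·3230/60 = 338.2 rad/s, so P_max = T_max·ω = 2.827×10^5 W.

283 kW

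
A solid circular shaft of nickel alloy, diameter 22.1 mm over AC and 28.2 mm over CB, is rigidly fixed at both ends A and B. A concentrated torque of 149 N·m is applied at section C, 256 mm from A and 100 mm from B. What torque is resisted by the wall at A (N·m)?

Compatibility: T_A·a/J_AC = T_B·b/J_CB with T_A + T_B = T₀.
J_AC = 2.34×10^-8 m⁴, J_CB = 6.21×10^-8 m⁴, so T_A = T₀·(J_AC/a)/((J_AC/a)+(J_CB/b)) = 19.13 N·m, T_B = 129.9 N·m.

19.1 N·m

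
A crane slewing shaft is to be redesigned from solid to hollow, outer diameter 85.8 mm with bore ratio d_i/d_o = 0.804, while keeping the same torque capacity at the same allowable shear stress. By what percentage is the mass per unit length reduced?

49.3 %

Equal τ_max and T ⇒ the solid shaft needs d_s³ = d_o³(1−k⁴), so d_s = 85.8·(1−0.804⁴)^(1/3) = 71.64 mm.
Area ratio A_h/A_s = d_o²(1−k²)/d_s² = (1−k²)/(1−k⁴)^(2/3) = 0.5072.
Mass saving = 1 − 0.5072 = 49.3 %.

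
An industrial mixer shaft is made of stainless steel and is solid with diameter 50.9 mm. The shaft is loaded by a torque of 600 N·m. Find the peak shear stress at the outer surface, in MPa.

23.2 MPa

J = πd⁴/32 = π(0.0509)⁴/32 = 6.590×10^-7 m⁴.
τ_max = T·r/J = 600.0 × 0.0255 / 6.590×10^-7 = 2.317×10^7 Pa.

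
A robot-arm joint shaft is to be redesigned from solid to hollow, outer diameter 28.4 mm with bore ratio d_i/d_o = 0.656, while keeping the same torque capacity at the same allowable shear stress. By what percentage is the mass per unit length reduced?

34.7 %

Equal τ_max and T ⇒ the solid shaft needs d_s³ = d_o³(1−k⁴), so d_s = 28.4·(1−0.656⁴)^(1/3) = 26.53 mm.
Area ratio A_h/A_s = d_o²(1−k²)/d_s² = (1−k²)/(1−k⁴)^(2/3) = 0.6530.
Mass saving = 1 − 0.6530 = 34.7 %.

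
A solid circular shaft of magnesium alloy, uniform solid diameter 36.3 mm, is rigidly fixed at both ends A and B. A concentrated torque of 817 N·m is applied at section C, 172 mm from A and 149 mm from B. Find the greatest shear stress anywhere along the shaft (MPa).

With uniform GJ and both ends fixed, compatibility θ_AC = θ_CB gives T_A·a = T_B·b, together with T_A + T_B = T₀.
T_A = T₀·b/(a+b) = 817.0·149/321.0 = 379.2 N·m; T_B = 437.8 N·m.
τ in each portion: τ_AC = 4.04×10^7 Pa, τ_CB = 4.66×10^7 Pa; maximum is in CB.
τ_max = T_CB·r/J = 437.8·0.0181/1.70×10^-7 = 4.661×10^7 Pa.

46.6 MPa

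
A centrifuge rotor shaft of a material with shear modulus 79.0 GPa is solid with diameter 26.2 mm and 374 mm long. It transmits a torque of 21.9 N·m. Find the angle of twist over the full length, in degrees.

0.128°

J = πd⁴/32 = π(0.0262)⁴/32 = 4.626×10^-8 m⁴.
θ = T·L/(G·J) = 21.90 × 0.374 / (79.0×10⁹ × 4.626×10^-8) = 2.241×10^-3 rad.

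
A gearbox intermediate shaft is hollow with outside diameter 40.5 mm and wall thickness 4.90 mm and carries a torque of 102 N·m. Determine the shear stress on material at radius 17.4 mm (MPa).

J = π(d_o⁴ − d_i⁴)/32 = π(0.0405⁴ − 0.0307⁴)/32 = 1.769×10^-7 m⁴.
Shear stress varies linearly with radius: τ = T·r/J = 102.0 × 0.0174 / 1.769×10^-7 = 1.003×10^7 Pa.

10.0 MPa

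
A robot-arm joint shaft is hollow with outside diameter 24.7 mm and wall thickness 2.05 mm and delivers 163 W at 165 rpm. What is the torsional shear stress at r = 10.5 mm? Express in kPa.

ω = 2π·165/60 = 17.28 rad/s, so T = P/ω = 163 / 17.28 = 9.434 N·m.
J = π(d_o⁴ − d_i⁴)/32 = π(0.0247⁴ − 0.0206⁴)/32 = 1.886×10^-8 m⁴.
Shear stress varies linearly with radius: τ = T·r/J = 9.434 × 0.0105 / 1.886×10^-8 = 5.251×10^6 Pa.

5250 kPa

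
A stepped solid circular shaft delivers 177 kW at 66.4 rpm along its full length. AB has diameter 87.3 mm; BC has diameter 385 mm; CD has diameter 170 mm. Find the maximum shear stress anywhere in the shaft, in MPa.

195 MPa

ω = 2π·66.4/60 = 6.953 rad/s, so T = P/ω = 177×10³ / 6.953 = 25460 N·m.
Under the same torque, τ_max = 16T/(πd³) is largest where d is smallest — segment AB (d = 87.3 mm).
τ_max = 16·25460/(π·(0.0873)³) = 1.949×10^8 Pa.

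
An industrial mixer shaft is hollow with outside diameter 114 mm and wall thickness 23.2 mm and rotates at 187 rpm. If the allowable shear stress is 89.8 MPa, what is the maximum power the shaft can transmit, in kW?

J = π(d_o⁴ − d_i⁴)/32 = π(0.114⁴ − 0.0676⁴)/32 = 1.453×10^-5 m⁴.
T_max = τ_allow·J/r = 8.98×10^7 × 1.453×10^-5 / 0.0570 = 22890 N·m.
ω = 2π·187/60 = 19.58 rad/s, so P_max = T_max·ω = 4.483×10^5 W.

448 kW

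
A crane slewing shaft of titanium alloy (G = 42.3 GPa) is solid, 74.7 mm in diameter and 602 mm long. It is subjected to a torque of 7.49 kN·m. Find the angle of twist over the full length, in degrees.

2.00°

J = πd⁴/32 = π(0.0747)⁴/32 = 3.057×10^-6 m⁴.
θ = T·L/(G·J) = 7490 × 0.602 / (42.3×10⁹ × 3.057×10^-6) = 0.03487 rad.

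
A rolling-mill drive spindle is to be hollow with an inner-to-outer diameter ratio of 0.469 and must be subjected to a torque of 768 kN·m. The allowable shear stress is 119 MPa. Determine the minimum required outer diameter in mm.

For a hollow shaft with d_i/d_o = 0.469: τ_max = 16T/(π d_o³ (1−k⁴)), so d_o = [16T/(π τ_allow (1−k⁴))]^(1/3) = [16·768000/(π·1.19×10^8·0.9516)]^(1/3) = 0.3257 m.

326 mm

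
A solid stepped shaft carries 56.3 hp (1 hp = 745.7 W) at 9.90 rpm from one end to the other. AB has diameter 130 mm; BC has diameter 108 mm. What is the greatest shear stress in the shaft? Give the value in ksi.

ω = 2π·9.90/60 = 1.037 rad/s, so T = P/ω = 56.3×745.7 / 1.037 = 40500 N·m.
Under the same torque, τ_max = 16T/(πd³) is largest where d is smallest — segment BC (d = 108 mm).
τ_max = 16·40500/(π·(0.108)³) = 1.637×10^8 Pa.

23.7 ksi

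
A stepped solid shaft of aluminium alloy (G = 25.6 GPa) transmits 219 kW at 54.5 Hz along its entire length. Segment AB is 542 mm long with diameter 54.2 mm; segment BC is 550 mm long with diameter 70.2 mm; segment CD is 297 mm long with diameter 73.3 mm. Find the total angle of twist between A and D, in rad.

ω = 2π·54.5 = 342.4 rad/s, so T = P/ω = 219×10³ / 342.4 = 639.5 N·m.
J_AB = π(0.0542)⁴/32 = 8.47×10^-7 m⁴; J_BC = π(0.0702)⁴/32 = 2.38×10^-6 m⁴; J_CD = π(0.0733)⁴/32 = 2.83×10^-6 m⁴.
θ = (T/G)·Σ L_i/J_i = (639.5/25.6×10⁹)·(0.542/8.47×10^-7 + 0.550/2.38×10^-6 + 0.297/2.83×10^-6) = 0.02436 rad.

0.0244 rad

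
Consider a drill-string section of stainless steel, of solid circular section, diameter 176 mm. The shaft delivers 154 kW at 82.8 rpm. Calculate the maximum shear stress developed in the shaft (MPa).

ω = 2π·82.8/60 = 8.671 rad/s, so T = P/ω = 154×10³ / 8.671 = 17760 N·m.
J = πd⁴/32 = π(0.176)⁴/32 = 9.420×10^-5 m⁴.
τ_max = T·r/J = 17760 × 0.0880 / 9.420×10^-5 = 1.659×10^7 Pa.

16.6 MPa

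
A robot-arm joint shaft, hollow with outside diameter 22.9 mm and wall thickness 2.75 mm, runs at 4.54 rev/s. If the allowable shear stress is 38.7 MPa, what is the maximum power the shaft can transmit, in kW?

1.74 kW

J = π(d_o⁴ − d_i⁴)/32 = π(0.0229⁴ − 0.0174⁴)/32 = 1.800×10^-8 m⁴.
T_max = τ_allow·J/r = 3.87×10^7 × 1.800×10^-8 / 0.0115 = 60.84 N·m.
ω = 2π·4.54 = 28.53 rad/s, so P_max = T_max·ω = 1735 W.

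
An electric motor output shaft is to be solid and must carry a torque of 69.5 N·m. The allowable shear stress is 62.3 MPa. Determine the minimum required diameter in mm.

17.8 mm

For a solid shaft τ_max = 16T/(πd³), so d = (16T/(π τ_allow))^(1/3) = (16·69.50/(π·6.23×10^7))^(1/3) = 0.01784 m.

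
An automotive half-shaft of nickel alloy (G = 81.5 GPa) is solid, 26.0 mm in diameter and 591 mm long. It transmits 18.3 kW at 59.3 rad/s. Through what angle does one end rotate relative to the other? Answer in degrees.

ω = 59.3 rad/s, so T = P/ω = 18.3×10³ / 59.30 = 308.6 N·m.
J = πd⁴/32 = π(0.0260)⁴/32 = 4.486×10^-8 m⁴.
θ = T·L/(G·J) = 308.6 × 0.591 / (81.5×10⁹ × 4.486×10^-8) = 0.04988 rad.

2.86°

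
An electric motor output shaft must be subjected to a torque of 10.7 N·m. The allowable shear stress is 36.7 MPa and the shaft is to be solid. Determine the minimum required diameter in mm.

11.4 mm

For a solid shaft τ_max = 16T/(πd³), so d = (16T/(π τ_allow))^(1/3) = (16·10.70/(π·3.67×10^7))^(1/3) = 0.01141 m.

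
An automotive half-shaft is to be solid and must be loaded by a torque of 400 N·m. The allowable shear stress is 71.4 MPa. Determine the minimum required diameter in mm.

For a solid shaft τ_max = 16T/(πd³), so d = (16T/(π τ_allow))^(1/3) = (16·400.0/(π·7.14×10^7))^(1/3) = 0.03056 m.

30.6 mm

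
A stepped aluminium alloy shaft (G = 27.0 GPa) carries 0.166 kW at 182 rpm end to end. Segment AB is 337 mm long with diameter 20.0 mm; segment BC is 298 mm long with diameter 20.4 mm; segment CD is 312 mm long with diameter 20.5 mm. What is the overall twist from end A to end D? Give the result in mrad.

18.4 mrad

ω = 2π·182/60 = 19.06 rad/s, so T = P/ω = 0.166×10³ / 19.06 = 8.710 N·m.
J_AB = π(0.0200)⁴/32 = 1.57×10^-8 m⁴; J_BC = π(0.0204)⁴/32 = 1.70×10^-8 m⁴; J_CD = π(0.0205)⁴/32 = 1.73×10^-8 m⁴.
θ = (T/G)·Σ L_i/J_i = (8.710/27.0×10⁹)·(0.337/1.57×10^-8 + 0.298/1.70×10^-8 + 0.312/1.73×10^-8) = 0.01838 rad.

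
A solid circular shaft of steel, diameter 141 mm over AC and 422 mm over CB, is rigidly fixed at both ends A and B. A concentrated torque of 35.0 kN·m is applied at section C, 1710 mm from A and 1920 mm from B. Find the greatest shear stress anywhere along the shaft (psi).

Compatibility: T_A·a/J_AC = T_B·b/J_CB with T_A + T_B = T₀.
J_AC = 3.88×10^-5 m⁴, J_CB = 3.11×10^-3 m⁴, so T_A = T₀·(J_AC/a)/((J_AC/a)+(J_CB/b)) = 483.0 N·m, T_B = 34520 N·m.
τ in each portion: τ_AC = 8.78×10^5 Pa, τ_CB = 2.34×10^6 Pa; maximum is in CB.
τ_max = T_CB·r/J = 34520·0.211/3.11×10^-3 = 2.339×10^6 Pa.

339 psi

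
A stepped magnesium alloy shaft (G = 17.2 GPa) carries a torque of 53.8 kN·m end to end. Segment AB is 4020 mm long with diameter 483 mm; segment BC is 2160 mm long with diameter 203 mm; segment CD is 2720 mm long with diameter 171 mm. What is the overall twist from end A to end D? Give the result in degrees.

8.26°

J_AB = π(0.483)⁴/32 = 5.34×10^-3 m⁴; J_BC = π(0.203)⁴/32 = 1.67×10^-4 m⁴; J_CD = π(0.171)⁴/32 = 8.39×10^-5 m⁴.
θ = (T/G)·Σ L_i/J_i = (53800/17.2×10⁹)·(4.02/5.34×10^-3 + 2.16/1.67×10^-4 + 2.72/8.39×10^-5) = 0.1442 rad.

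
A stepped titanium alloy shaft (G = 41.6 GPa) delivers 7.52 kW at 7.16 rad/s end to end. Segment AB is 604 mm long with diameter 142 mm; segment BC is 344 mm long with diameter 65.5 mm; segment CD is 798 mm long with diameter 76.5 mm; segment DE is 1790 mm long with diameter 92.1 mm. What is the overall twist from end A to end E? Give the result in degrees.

ω = 7.16 rad/s, so T = P/ω = 7.52×10³ / 7.160 = 1050 N·m.
J_AB = π(0.142)⁴/32 = 3.99×10^-5 m⁴; J_BC = π(0.0655)⁴/32 = 1.81×10^-6 m⁴; J_CD = π(0.0765)⁴/32 = 3.36×10^-6 m⁴; J_DE = π(0.0921)⁴/32 = 7.06×10^-6 m⁴.
θ = (T/G)·Σ L_i/J_i = (1050/41.6×10⁹)·(0.604/3.99×10^-5 + 0.344/1.81×10^-6 + 0.798/3.36×10^-6 + 1.79/7.06×10^-6) = 0.01758 rad.

1.01°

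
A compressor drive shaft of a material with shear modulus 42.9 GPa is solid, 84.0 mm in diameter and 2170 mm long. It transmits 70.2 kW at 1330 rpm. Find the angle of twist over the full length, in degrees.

ω = 2π·1330/60 = 139.3 rad/s, so T = P/ω = 70.2×10³ / 139.3 = 504.0 N·m.
J = πd⁴/32 = π(0.0840)⁴/32 = 4.888×10^-6 m⁴.
θ = T·L/(G·J) = 504.0 × 2.17 / (42.9×10⁹ × 4.888×10^-6) = 5.216×10^-3 rad.

0.299°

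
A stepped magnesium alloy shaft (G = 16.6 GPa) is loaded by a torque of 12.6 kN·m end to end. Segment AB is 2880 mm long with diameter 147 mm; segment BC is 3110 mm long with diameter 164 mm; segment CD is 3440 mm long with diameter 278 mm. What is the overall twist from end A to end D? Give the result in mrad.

J_AB = π(0.147)⁴/32 = 4.58×10^-5 m⁴; J_BC = π(0.164)⁴/32 = 7.10×10^-5 m⁴; J_CD = π(0.278)⁴/32 = 5.86×10^-4 m⁴.
θ = (T/G)·Σ L_i/J_i = (12600/16.6×10⁹)·(2.88/4.58×10^-5 + 3.11/7.10×10^-5 + 3.44/5.86×10^-4) = 0.08538 rad.

85.4 mrad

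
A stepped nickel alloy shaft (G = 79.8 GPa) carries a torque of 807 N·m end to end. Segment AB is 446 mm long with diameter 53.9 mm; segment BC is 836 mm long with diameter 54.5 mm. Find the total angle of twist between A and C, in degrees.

0.871°

J_AB = π(0.0539)⁴/32 = 8.29×10^-7 m⁴; J_BC = π(0.0545)⁴/32 = 8.66×10^-7 m⁴.
θ = (T/G)·Σ L_i/J_i = (807.0/79.8×10⁹)·(0.446/8.29×10^-7 + 0.836/8.66×10^-7) = 0.01520 rad.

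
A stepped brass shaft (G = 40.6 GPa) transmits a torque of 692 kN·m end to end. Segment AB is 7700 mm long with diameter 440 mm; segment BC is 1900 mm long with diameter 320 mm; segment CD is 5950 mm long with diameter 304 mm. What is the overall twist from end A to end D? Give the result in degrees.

J_AB = π(0.440)⁴/32 = 3.68×10^-3 m⁴; J_BC = π(0.320)⁴/32 = 1.03×10^-3 m⁴; J_CD = π(0.304)⁴/32 = 8.38×10^-4 m⁴.
θ = (T/G)·Σ L_i/J_i = (692000/40.6×10⁹)·(7.70/3.68×10^-3 + 1.90/1.03×10^-3 + 5.95/8.38×10^-4) = 0.1881 rad.

10.8°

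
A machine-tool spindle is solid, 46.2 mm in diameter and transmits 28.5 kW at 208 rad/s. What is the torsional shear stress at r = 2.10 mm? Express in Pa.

ω = 208 rad/s, so T = P/ω = 28.5×10³ / 208.0 = 137.0 N·m.
J = πd⁴/32 = π(0.0462)⁴/32 = 4.473×10^-7 m⁴.
Shear stress varies linearly with radius: τ = T·r/J = 137.0 × 0.00210 / 4.473×10^-7 = 6.433×10^5 Pa.

643000 Pa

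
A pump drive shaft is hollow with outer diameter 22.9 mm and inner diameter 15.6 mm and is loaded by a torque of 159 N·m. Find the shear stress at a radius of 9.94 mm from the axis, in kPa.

J = π(d_o⁴ − d_i⁴)/32 = π(0.0229⁴ − 0.0156⁴)/32 = 2.118×10^-8 m⁴.
Shear stress varies linearly with radius: τ = T·r/J = 159.0 × 0.00994 / 2.118×10^-8 = 7.461×10^7 Pa.

74600 kPa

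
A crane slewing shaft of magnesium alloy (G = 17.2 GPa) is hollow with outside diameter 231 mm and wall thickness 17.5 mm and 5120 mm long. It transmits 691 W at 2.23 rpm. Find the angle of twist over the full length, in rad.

ω = 2π·2.23/60 = 0.2335 rad/s, so T = P/ω = 691 / 0.2335 = 2959 N·m.
J = π(d_o⁴ − d_i⁴)/32 = π(0.231⁴ − 0.196⁴)/32 = 1.347×10^-4 m⁴.
θ = T·L/(G·J) = 2959 × 5.12 / (17.2×10⁹ × 1.347×10^-4) = 6.541×10^-3 rad.

0.00654 rad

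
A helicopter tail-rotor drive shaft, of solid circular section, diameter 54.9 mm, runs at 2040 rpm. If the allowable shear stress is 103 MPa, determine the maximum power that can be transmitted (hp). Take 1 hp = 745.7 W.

959 hp

J = πd⁴/32 = π(0.0549)⁴/32 = 8.918×10^-7 m⁴.
T_max = τ_allow·J/r = 1.03×10^8 × 8.918×10^-7 / 0.0274 = 3346 N·m.
ω = 2π·2040/60 = 213.6 rad/s, so P_max = T_max·ω = 7.149×10^5 W.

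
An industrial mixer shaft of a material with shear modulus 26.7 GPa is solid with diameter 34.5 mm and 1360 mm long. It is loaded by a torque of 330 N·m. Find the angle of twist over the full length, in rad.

0.121 rad

J = πd⁴/32 = π(0.0345)⁴/32 = 1.391×10^-7 m⁴.
θ = T·L/(G·J) = 330.0 × 1.36 / (26.7×10⁹ × 1.391×10^-7) = 0.1209 rad.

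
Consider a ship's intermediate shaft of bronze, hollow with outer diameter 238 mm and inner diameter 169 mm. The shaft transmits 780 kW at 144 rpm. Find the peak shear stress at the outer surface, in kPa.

ω = 2π·144/60 = 15.08 rad/s, so T = P/ω = 780×10³ / 15.08 = 51730 N·m.
J = π(d_o⁴ − d_i⁴)/32 = π(0.238⁴ − 0.169⁴)/32 = 2.349×10^-4 m⁴.
τ_max = T·r/J = 51730 × 0.119 / 2.349×10^-4 = 2.620×10^7 Pa.

26200 kPa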